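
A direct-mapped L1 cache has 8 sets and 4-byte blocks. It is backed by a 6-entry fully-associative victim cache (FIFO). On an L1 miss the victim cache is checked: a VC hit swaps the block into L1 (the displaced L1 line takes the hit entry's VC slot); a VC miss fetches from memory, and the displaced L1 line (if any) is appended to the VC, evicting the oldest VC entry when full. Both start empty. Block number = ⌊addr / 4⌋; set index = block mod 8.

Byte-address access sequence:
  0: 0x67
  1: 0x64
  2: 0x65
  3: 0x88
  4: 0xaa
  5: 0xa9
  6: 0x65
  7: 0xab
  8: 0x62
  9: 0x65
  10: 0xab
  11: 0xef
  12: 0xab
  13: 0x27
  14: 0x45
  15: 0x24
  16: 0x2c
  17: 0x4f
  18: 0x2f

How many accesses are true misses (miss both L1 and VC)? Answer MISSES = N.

0: 0x67 (blk 25, set 1) → MISS  vc=[]
1: 0x64 (blk 25, set 1) → L1-HIT  vc=[]
2: 0x65 (blk 25, set 1) → L1-HIT  vc=[]
3: 0x88 (blk 34, set 2) → MISS  vc=[]
4: 0xaa (blk 42, set 2) → MISS  vc=[34]
5: 0xa9 (blk 42, set 2) → L1-HIT  vc=[34]
6: 0x65 (blk 25, set 1) → L1-HIT  vc=[34]
7: 0xab (blk 42, set 2) → L1-HIT  vc=[34]
8: 0x62 (blk 24, set 0) → MISS  vc=[34]
9: 0x65 (blk 25, set 1) → L1-HIT  vc=[34]
10: 0xab (blk 42, set 2) → L1-HIT  vc=[34]
11: 0xef (blk 59, set 3) → MISS  vc=[34]
12: 0xab (blk 42, set 2) → L1-HIT  vc=[34]
13: 0x27 (blk 9, set 1) → MISS  vc=[34, 25]
14: 0x45 (blk 17, set 1) → MISS  vc=[34, 25, 9]
15: 0x24 (blk 9, set 1) → VC-HIT  vc=[34, 25, 17]
16: 0x2c (blk 11, set 3) → MISS  vc=[34, 25, 17, 59]
17: 0x4f (blk 19, set 3) → MISS  vc=[34, 25, 17, 59, 11]
18: 0x2f (blk 11, set 3) → VC-HIT  vc=[34, 25, 17, 59, 19]

MISSES = 9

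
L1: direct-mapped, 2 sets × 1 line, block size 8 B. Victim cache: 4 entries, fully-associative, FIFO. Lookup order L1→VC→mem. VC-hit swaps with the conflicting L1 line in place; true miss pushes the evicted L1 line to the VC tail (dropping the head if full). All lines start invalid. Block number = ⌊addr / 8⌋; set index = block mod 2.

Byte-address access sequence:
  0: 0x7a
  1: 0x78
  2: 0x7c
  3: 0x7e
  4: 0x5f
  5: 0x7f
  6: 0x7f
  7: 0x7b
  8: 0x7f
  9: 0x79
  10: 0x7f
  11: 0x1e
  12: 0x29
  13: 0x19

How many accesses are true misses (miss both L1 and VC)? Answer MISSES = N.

#0 0x7a→b15/s1 MISS; vc=[]
#1 0x78→b15/s1 L1-HIT; vc=[]
#2 0x7c→b15/s1 L1-HIT; vc=[]
#3 0x7e→b15/s1 L1-HIT; vc=[]
#4 0x5f→b11/s1 MISS; vc=[15]
#5 0x7f→b15/s1 VC-HIT; vc=[11]
#6 0x7f→b15/s1 L1-HIT; vc=[11]
#7 0x7b→b15/s1 L1-HIT; vc=[11]
#8 0x7f→b15/s1 L1-HIT; vc=[11]
#9 0x79→b15/s1 L1-HIT; vc=[11]
#10 0x7f→b15/s1 L1-HIT; vc=[11]
#11 0x1e→b3/s1 MISS; vc=[11,15]
#12 0x29→b5/s1 MISS; vc=[11,15,3]
#13 0x19→b3/s1 VC-HIT; vc=[11,15,5]

MISSES = 4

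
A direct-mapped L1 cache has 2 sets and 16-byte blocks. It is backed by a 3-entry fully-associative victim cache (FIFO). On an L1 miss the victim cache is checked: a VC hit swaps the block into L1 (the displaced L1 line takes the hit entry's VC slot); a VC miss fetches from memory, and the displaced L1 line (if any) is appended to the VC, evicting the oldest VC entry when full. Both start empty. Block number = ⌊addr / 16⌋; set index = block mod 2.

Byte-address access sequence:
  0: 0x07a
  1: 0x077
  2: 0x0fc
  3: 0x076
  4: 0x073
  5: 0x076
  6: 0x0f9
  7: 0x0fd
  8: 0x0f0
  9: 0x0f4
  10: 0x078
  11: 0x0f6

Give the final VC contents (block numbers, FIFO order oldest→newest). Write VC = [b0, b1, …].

#0 0x7a→b7/s1 MISS; vc=[]
#1 0x77→b7/s1 L1-HIT; vc=[]
#2 0xfc→b15/s1 MISS; vc=[7]
#3 0x76→b7/s1 VC-HIT; vc=[15]
#4 0x73→b7/s1 L1-HIT; vc=[15]
#5 0x76→b7/s1 L1-HIT; vc=[15]
#6 0xf9→b15/s1 VC-HIT; vc=[7]
#7 0xfd→b15/s1 L1-HIT; vc=[7]
#8 0xf0→b15/s1 L1-HIT; vc=[7]
#9 0xf4→b15/s1 L1-HIT; vc=[7]
#10 0x78→b7/s1 VC-HIT; vc=[15]
#11 0xf6→b15/s1 VC-HIT; vc=[7]

VC = [7]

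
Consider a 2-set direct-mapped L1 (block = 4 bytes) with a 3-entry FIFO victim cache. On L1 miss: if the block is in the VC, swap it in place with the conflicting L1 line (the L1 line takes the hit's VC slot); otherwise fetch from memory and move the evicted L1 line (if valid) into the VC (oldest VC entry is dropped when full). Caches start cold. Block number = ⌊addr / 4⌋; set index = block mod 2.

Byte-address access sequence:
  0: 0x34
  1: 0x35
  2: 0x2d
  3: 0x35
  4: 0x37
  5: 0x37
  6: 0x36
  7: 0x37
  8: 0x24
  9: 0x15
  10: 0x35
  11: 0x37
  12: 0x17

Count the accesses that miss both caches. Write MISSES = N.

MISSES = 4

  [0] addr=0x34 blk=13 s=1: MISS | VC []
  [1] addr=0x35 blk=13 s=1: L1-HIT | VC []
  [2] addr=0x2d blk=11 s=1: MISS | VC [13]
  [3] addr=0x35 blk=13 s=1: VC-HIT | VC [11]
  [4] addr=0x37 blk=13 s=1: L1-HIT | VC [11]
  [5] addr=0x37 blk=13 s=1: L1-HIT | VC [11]
  [6] addr=0x36 blk=13 s=1: L1-HIT | VC [11]
  [7] addr=0x37 blk=13 s=1: L1-HIT | VC [11]
  [8] addr=0x24 blk=9 s=1: MISS | VC [11, 13]
  [9] addr=0x15 blk=5 s=1: MISS | VC [11, 13, 9]
  [10] addr=0x35 blk=13 s=1: VC-HIT | VC [11, 5, 9]
  [11] addr=0x37 blk=13 s=1: L1-HIT | VC [11, 5, 9]
  [12] addr=0x17 blk=5 s=1: VC-HIT | VC [11, 13, 9]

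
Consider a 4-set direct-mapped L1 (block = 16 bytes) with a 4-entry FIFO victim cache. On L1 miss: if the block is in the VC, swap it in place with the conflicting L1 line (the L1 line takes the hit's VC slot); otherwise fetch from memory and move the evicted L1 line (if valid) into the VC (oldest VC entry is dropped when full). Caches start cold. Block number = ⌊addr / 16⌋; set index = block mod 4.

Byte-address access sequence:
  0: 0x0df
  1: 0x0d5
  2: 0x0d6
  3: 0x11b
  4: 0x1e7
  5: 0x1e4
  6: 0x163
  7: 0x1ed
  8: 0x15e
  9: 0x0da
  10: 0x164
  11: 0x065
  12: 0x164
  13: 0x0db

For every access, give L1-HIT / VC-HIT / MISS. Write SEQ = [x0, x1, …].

SEQ = [MISS, L1-HIT, L1-HIT, MISS, MISS, L1-HIT, MISS, VC-HIT, MISS, VC-HIT, VC-HIT, MISS, VC-HIT, L1-HIT]

#0 0xdf→b13/s1 MISS; vc=[]
#1 0xd5→b13/s1 L1-HIT; vc=[]
#2 0xd6→b13/s1 L1-HIT; vc=[]
#3 0x11b→b17/s1 MISS; vc=[13]
#4 0x1e7→b30/s2 MISS; vc=[13]
#5 0x1e4→b30/s2 L1-HIT; vc=[13]
#6 0x163→b22/s2 MISS; vc=[13,30]
#7 0x1ed→b30/s2 VC-HIT; vc=[13,22]
#8 0x15e→b21/s1 MISS; vc=[13,22,17]
#9 0xda→b13/s1 VC-HIT; vc=[21,22,17]
#10 0x164→b22/s2 VC-HIT; vc=[21,30,17]
#11 0x65→b6/s2 MISS; vc=[21,30,17,22]
#12 0x164→b22/s2 VC-HIT; vc=[21,30,17,6]
#13 0xdb→b13/s1 L1-HIT; vc=[21,30,17,6]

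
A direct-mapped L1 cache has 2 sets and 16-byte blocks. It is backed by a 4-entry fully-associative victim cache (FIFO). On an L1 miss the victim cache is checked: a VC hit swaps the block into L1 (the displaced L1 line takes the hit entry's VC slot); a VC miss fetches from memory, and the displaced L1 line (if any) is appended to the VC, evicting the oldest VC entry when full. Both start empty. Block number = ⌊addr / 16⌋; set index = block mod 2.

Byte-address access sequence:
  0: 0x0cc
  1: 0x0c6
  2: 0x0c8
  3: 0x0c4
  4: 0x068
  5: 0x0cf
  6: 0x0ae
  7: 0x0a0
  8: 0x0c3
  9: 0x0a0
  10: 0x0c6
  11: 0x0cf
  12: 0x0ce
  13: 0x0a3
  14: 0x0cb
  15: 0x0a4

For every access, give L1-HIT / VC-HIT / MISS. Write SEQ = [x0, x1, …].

0: 0xcc (blk 12, set 0) → MISS  vc=[]
1: 0xc6 (blk 12, set 0) → L1-HIT  vc=[]
2: 0xc8 (blk 12, set 0) → L1-HIT  vc=[]
3: 0xc4 (blk 12, set 0) → L1-HIT  vc=[]
4: 0x68 (blk 6, set 0) → MISS  vc=[12]
5: 0xcf (blk 12, set 0) → VC-HIT  vc=[6]
6: 0xae (blk 10, set 0) → MISS  vc=[6, 12]
7: 0xa0 (blk 10, set 0) → L1-HIT  vc=[6, 12]
8: 0xc3 (blk 12, set 0) → VC-HIT  vc=[6, 10]
9: 0xa0 (blk 10, set 0) → VC-HIT  vc=[6, 12]
10: 0xc6 (blk 12, set 0) → VC-HIT  vc=[6, 10]
11: 0xcf (blk 12, set 0) → L1-HIT  vc=[6, 10]
12: 0xce (blk 12, set 0) → L1-HIT  vc=[6, 10]
13: 0xa3 (blk 10, set 0) → VC-HIT  vc=[6, 12]
14: 0xcb (blk 12, set 0) → VC-HIT  vc=[6, 10]
15: 0xa4 (blk 10, set 0) → VC-HIT  vc=[6, 12]

SEQ = [MISS, L1-HIT, L1-HIT, L1-HIT, MISS, VC-HIT, MISS, L1-HIT, VC-HIT, VC-HIT, VC-HIT, L1-HIT, L1-HIT, VC-HIT, VC-HIT, VC-HIT]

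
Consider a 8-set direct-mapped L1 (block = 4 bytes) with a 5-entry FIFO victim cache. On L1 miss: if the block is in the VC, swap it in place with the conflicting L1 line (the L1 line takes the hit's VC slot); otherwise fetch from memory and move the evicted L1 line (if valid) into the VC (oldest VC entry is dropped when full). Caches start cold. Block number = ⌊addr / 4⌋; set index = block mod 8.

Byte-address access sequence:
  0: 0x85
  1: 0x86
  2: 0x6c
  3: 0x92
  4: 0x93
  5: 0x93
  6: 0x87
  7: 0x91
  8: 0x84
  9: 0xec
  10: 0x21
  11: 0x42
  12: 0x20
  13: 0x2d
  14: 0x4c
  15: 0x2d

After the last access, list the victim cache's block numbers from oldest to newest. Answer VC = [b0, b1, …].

VC = [27, 16, 59, 19]

  [0] addr=0x85 blk=33 s=1: MISS | VC []
  [1] addr=0x86 blk=33 s=1: L1-HIT | VC []
  [2] addr=0x6c blk=27 s=3: MISS | VC []
  [3] addr=0x92 blk=36 s=4: MISS | VC []
  [4] addr=0x93 blk=36 s=4: L1-HIT | VC []
  [5] addr=0x93 blk=36 s=4: L1-HIT | VC []
  [6] addr=0x87 blk=33 s=1: L1-HIT | VC []
  [7] addr=0x91 blk=36 s=4: L1-HIT | VC []
  [8] addr=0x84 blk=33 s=1: L1-HIT | VC []
  [9] addr=0xec blk=59 s=3: MISS | VC [27]
  [10] addr=0x21 blk=8 s=0: MISS | VC [27]
  [11] addr=0x42 blk=16 s=0: MISS | VC [27, 8]
  [12] addr=0x20 blk=8 s=0: VC-HIT | VC [27, 16]
  [13] addr=0x2d blk=11 s=3: MISS | VC [27, 16, 59]
  [14] addr=0x4c blk=19 s=3: MISS | VC [27, 16, 59, 11]
  [15] addr=0x2d blk=11 s=3: VC-HIT | VC [27, 16, 59, 19]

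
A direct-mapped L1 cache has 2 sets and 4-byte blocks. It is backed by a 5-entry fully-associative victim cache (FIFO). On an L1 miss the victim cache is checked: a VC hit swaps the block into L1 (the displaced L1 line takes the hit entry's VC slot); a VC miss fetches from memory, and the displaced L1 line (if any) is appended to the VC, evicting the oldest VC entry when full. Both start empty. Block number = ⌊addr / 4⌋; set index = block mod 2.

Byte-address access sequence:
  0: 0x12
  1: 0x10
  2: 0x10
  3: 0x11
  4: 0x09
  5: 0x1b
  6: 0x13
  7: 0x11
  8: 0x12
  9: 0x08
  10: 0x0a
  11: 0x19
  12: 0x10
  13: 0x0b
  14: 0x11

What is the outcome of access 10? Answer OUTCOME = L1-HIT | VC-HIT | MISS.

OUTCOME = L1-HIT

  [0] addr=0x12 blk=4 s=0: MISS | VC []
  [1] addr=0x10 blk=4 s=0: L1-HIT | VC []
  [2] addr=0x10 blk=4 s=0: L1-HIT | VC []
  [3] addr=0x11 blk=4 s=0: L1-HIT | VC []
  [4] addr=0x9 blk=2 s=0: MISS | VC [4]
  [5] addr=0x1b blk=6 s=0: MISS | VC [4, 2]
  [6] addr=0x13 blk=4 s=0: VC-HIT | VC [6, 2]
  [7] addr=0x11 blk=4 s=0: L1-HIT | VC [6, 2]
  [8] addr=0x12 blk=4 s=0: L1-HIT | VC [6, 2]
  [9] addr=0x8 blk=2 s=0: VC-HIT | VC [6, 4]
  [10] addr=0xa blk=2 s=0: L1-HIT | VC [6, 4]
  [11] addr=0x19 blk=6 s=0: VC-HIT | VC [2, 4]
  [12] addr=0x10 blk=4 s=0: VC-HIT | VC [2, 6]
  [13] addr=0xb blk=2 s=0: VC-HIT | VC [4, 6]
  [14] addr=0x11 blk=4 s=0: VC-HIT | VC [2, 6]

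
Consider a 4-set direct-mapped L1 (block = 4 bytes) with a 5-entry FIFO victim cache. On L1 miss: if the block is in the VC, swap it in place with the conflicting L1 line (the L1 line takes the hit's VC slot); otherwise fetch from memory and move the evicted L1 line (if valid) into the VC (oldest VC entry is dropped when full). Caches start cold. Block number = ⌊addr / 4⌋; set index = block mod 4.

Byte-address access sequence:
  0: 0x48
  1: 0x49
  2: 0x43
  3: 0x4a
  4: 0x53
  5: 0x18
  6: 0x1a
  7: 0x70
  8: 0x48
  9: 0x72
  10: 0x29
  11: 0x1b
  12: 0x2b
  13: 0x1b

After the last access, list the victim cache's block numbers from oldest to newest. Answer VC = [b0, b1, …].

#0 0x48→b18/s2 MISS; vc=[]
#1 0x49→b18/s2 L1-HIT; vc=[]
#2 0x43→b16/s0 MISS; vc=[]
#3 0x4a→b18/s2 L1-HIT; vc=[]
#4 0x53→b20/s0 MISS; vc=[16]
#5 0x18→b6/s2 MISS; vc=[16,18]
#6 0x1a→b6/s2 L1-HIT; vc=[16,18]
#7 0x70→b28/s0 MISS; vc=[16,18,20]
#8 0x48→b18/s2 VC-HIT; vc=[16,6,20]
#9 0x72→b28/s0 L1-HIT; vc=[16,6,20]
#10 0x29→b10/s2 MISS; vc=[16,6,20,18]
#11 0x1b→b6/s2 VC-HIT; vc=[16,10,20,18]
#12 0x2b→b10/s2 VC-HIT; vc=[16,6,20,18]
#13 0x1b→b6/s2 VC-HIT; vc=[16,10,20,18]

VC = [16, 10, 20, 18]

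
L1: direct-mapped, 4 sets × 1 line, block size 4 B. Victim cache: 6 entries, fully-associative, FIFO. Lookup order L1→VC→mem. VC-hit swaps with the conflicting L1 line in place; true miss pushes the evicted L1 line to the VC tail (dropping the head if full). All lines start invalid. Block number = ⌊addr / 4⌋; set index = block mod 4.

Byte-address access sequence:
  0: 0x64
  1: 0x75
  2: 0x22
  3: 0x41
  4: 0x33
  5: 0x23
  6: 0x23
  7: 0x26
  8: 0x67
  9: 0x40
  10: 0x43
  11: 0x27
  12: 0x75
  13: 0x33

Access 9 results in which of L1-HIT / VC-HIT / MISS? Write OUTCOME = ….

OUTCOME = VC-HIT

0: 0x64 (blk 25, set 1) → MISS  vc=[]
1: 0x75 (blk 29, set 1) → MISS  vc=[25]
2: 0x22 (blk 8, set 0) → MISS  vc=[25]
3: 0x41 (blk 16, set 0) → MISS  vc=[25, 8]
4: 0x33 (blk 12, set 0) → MISS  vc=[25, 8, 16]
5: 0x23 (blk 8, set 0) → VC-HIT  vc=[25, 12, 16]
6: 0x23 (blk 8, set 0) → L1-HIT  vc=[25, 12, 16]
7: 0x26 (blk 9, set 1) → MISS  vc=[25, 12, 16, 29]
8: 0x67 (blk 25, set 1) → VC-HIT  vc=[9, 12, 16, 29]
9: 0x40 (blk 16, set 0) → VC-HIT  vc=[9, 12, 8, 29]
10: 0x43 (blk 16, set 0) → L1-HIT  vc=[9, 12, 8, 29]
11: 0x27 (blk 9, set 1) → VC-HIT  vc=[25, 12, 8, 29]
12: 0x75 (blk 29, set 1) → VC-HIT  vc=[25, 12, 8, 9]
13: 0x33 (blk 12, set 0) → VC-HIT  vc=[25, 16, 8, 9]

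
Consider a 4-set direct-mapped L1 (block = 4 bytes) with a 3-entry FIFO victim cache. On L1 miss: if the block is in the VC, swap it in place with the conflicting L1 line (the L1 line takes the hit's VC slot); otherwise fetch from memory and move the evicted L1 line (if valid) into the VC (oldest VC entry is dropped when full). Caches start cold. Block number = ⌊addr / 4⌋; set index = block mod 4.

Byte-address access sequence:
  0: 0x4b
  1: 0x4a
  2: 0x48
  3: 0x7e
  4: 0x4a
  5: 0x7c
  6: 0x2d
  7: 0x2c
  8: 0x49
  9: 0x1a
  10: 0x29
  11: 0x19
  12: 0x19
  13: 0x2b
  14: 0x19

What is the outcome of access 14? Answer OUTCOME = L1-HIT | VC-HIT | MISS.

OUTCOME = VC-HIT

0: 0x4b (blk 18, set 2) → MISS  vc=[]
1: 0x4a (blk 18, set 2) → L1-HIT  vc=[]
2: 0x48 (blk 18, set 2) → L1-HIT  vc=[]
3: 0x7e (blk 31, set 3) → MISS  vc=[]
4: 0x4a (blk 18, set 2) → L1-HIT  vc=[]
5: 0x7c (blk 31, set 3) → L1-HIT  vc=[]
6: 0x2d (blk 11, set 3) → MISS  vc=[31]
7: 0x2c (blk 11, set 3) → L1-HIT  vc=[31]
8: 0x49 (blk 18, set 2) → L1-HIT  vc=[31]
9: 0x1a (blk 6, set 2) → MISS  vc=[31, 18]
10: 0x29 (blk 10, set 2) → MISS  vc=[31, 18, 6]
11: 0x19 (blk 6, set 2) → VC-HIT  vc=[31, 18, 10]
12: 0x19 (blk 6, set 2) → L1-HIT  vc=[31, 18, 10]
13: 0x2b (blk 10, set 2) → VC-HIT  vc=[31, 18, 6]
14: 0x19 (blk 6, set 2) → VC-HIT  vc=[31, 18, 10]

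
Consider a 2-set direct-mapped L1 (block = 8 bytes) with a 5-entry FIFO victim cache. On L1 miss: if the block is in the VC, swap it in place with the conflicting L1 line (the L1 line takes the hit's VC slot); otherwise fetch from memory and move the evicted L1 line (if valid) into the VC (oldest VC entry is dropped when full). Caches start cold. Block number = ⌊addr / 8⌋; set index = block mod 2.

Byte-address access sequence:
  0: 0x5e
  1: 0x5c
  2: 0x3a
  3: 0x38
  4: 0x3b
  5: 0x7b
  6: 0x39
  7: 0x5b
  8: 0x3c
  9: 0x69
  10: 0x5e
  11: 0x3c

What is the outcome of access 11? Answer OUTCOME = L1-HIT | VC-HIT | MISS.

OUTCOME = VC-HIT

#0 0x5e→b11/s1 MISS; vc=[]
#1 0x5c→b11/s1 L1-HIT; vc=[]
#2 0x3a→b7/s1 MISS; vc=[11]
#3 0x38→b7/s1 L1-HIT; vc=[11]
#4 0x3b→b7/s1 L1-HIT; vc=[11]
#5 0x7b→b15/s1 MISS; vc=[11,7]
#6 0x39→b7/s1 VC-HIT; vc=[11,15]
#7 0x5b→b11/s1 VC-HIT; vc=[7,15]
#8 0x3c→b7/s1 VC-HIT; vc=[11,15]
#9 0x69→b13/s1 MISS; vc=[11,15,7]
#10 0x5e→b11/s1 VC-HIT; vc=[13,15,7]
#11 0x3c→b7/s1 VC-HIT; vc=[13,15,11]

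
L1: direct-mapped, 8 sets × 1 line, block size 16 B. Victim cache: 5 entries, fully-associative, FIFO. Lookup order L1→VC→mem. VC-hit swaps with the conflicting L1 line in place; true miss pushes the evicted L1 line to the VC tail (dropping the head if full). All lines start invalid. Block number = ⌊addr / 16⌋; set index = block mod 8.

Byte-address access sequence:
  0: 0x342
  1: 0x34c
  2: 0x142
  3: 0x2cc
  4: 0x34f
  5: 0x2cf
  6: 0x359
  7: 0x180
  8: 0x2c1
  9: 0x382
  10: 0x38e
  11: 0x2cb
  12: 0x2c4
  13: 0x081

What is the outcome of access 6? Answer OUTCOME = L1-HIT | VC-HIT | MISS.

#0 0x342→b52/s4 MISS; vc=[]
#1 0x34c→b52/s4 L1-HIT; vc=[]
#2 0x142→b20/s4 MISS; vc=[52]
#3 0x2cc→b44/s4 MISS; vc=[52,20]
#4 0x34f→b52/s4 VC-HIT; vc=[44,20]
#5 0x2cf→b44/s4 VC-HIT; vc=[52,20]
#6 0x359→b53/s5 MISS; vc=[52,20]
#7 0x180→b24/s0 MISS; vc=[52,20]
#8 0x2c1→b44/s4 L1-HIT; vc=[52,20]
#9 0x382→b56/s0 MISS; vc=[52,20,24]
#10 0x38e→b56/s0 L1-HIT; vc=[52,20,24]
#11 0x2cb→b44/s4 L1-HIT; vc=[52,20,24]
#12 0x2c4→b44/s4 L1-HIT; vc=[52,20,24]
#13 0x81→b8/s0 MISS; vc=[52,20,24,56]

OUTCOME = MISS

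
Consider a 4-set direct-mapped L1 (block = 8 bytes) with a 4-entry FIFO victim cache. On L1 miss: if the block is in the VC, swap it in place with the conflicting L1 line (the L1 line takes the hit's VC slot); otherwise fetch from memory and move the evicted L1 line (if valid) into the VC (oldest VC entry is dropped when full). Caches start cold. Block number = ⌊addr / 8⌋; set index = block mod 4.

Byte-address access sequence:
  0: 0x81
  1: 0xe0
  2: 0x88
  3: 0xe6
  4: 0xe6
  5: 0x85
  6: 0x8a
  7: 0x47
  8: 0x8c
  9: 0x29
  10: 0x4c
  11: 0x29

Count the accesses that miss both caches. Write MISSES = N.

0: 0x81 (blk 16, set 0) → MISS  vc=[]
1: 0xe0 (blk 28, set 0) → MISS  vc=[16]
2: 0x88 (blk 17, set 1) → MISS  vc=[16]
3: 0xe6 (blk 28, set 0) → L1-HIT  vc=[16]
4: 0xe6 (blk 28, set 0) → L1-HIT  vc=[16]
5: 0x85 (blk 16, set 0) → VC-HIT  vc=[28]
6: 0x8a (blk 17, set 1) → L1-HIT  vc=[28]
7: 0x47 (blk 8, set 0) → MISS  vc=[28, 16]
8: 0x8c (blk 17, set 1) → L1-HIT  vc=[28, 16]
9: 0x29 (blk 5, set 1) → MISS  vc=[28, 16, 17]
10: 0x4c (blk 9, set 1) → MISS  vc=[28, 16, 17, 5]
11: 0x29 (blk 5, set 1) → VC-HIT  vc=[28, 16, 17, 9]

MISSES = 6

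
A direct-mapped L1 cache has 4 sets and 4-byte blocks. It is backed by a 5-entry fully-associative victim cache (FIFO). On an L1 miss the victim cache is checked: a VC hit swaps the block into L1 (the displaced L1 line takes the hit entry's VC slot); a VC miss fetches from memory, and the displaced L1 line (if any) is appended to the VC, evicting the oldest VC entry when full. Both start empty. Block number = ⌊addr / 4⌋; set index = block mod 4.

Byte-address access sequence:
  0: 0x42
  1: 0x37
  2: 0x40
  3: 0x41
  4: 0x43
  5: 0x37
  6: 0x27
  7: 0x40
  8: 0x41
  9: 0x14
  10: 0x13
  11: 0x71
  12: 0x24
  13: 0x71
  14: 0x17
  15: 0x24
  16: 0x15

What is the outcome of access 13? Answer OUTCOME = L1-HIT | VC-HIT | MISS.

OUTCOME = L1-HIT

  [0] addr=0x42 blk=16 s=0: MISS | VC []
  [1] addr=0x37 blk=13 s=1: MISS | VC []
  [2] addr=0x40 blk=16 s=0: L1-HIT | VC []
  [3] addr=0x41 blk=16 s=0: L1-HIT | VC []
  [4] addr=0x43 blk=16 s=0: L1-HIT | VC []
  [5] addr=0x37 blk=13 s=1: L1-HIT | VC []
  [6] addr=0x27 blk=9 s=1: MISS | VC [13]
  [7] addr=0x40 blk=16 s=0: L1-HIT | VC [13]
  [8] addr=0x41 blk=16 s=0: L1-HIT | VC [13]
  [9] addr=0x14 blk=5 s=1: MISS | VC [13, 9]
  [10] addr=0x13 blk=4 s=0: MISS | VC [13, 9, 16]
  [11] addr=0x71 blk=28 s=0: MISS | VC [13, 9, 16, 4]
  [12] addr=0x24 blk=9 s=1: VC-HIT | VC [13, 5, 16, 4]
  [13] addr=0x71 blk=28 s=0: L1-HIT | VC [13, 5, 16, 4]
  [14] addr=0x17 blk=5 s=1: VC-HIT | VC [13, 9, 16, 4]
  [15] addr=0x24 blk=9 s=1: VC-HIT | VC [13, 5, 16, 4]
  [16] addr=0x15 blk=5 s=1: VC-HIT | VC [13, 9, 16, 4]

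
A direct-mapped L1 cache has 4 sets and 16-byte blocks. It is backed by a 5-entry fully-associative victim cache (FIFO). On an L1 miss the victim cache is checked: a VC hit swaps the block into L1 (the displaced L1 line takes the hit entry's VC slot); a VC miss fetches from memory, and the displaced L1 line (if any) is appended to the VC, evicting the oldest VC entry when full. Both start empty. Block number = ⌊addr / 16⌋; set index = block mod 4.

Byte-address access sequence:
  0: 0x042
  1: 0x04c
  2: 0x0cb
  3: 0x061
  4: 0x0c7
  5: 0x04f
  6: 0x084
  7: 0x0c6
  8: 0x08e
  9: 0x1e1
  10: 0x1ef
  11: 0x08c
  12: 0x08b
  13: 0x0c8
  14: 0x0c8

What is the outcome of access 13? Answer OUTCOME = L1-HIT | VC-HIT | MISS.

0: 0x42 (blk 4, set 0) → MISS  vc=[]
1: 0x4c (blk 4, set 0) → L1-HIT  vc=[]
2: 0xcb (blk 12, set 0) → MISS  vc=[4]
3: 0x61 (blk 6, set 2) → MISS  vc=[4]
4: 0xc7 (blk 12, set 0) → L1-HIT  vc=[4]
5: 0x4f (blk 4, set 0) → VC-HIT  vc=[12]
6: 0x84 (blk 8, set 0) → MISS  vc=[12, 4]
7: 0xc6 (blk 12, set 0) → VC-HIT  vc=[8, 4]
8: 0x8e (blk 8, set 0) → VC-HIT  vc=[12, 4]
9: 0x1e1 (blk 30, set 2) → MISS  vc=[12, 4, 6]
10: 0x1ef (blk 30, set 2) → L1-HIT  vc=[12, 4, 6]
11: 0x8c (blk 8, set 0) → L1-HIT  vc=[12, 4, 6]
12: 0x8b (blk 8, set 0) → L1-HIT  vc=[12, 4, 6]
13: 0xc8 (blk 12, set 0) → VC-HIT  vc=[8, 4, 6]
14: 0xc8 (blk 12, set 0) → L1-HIT  vc=[8, 4, 6]

OUTCOME = VC-HIT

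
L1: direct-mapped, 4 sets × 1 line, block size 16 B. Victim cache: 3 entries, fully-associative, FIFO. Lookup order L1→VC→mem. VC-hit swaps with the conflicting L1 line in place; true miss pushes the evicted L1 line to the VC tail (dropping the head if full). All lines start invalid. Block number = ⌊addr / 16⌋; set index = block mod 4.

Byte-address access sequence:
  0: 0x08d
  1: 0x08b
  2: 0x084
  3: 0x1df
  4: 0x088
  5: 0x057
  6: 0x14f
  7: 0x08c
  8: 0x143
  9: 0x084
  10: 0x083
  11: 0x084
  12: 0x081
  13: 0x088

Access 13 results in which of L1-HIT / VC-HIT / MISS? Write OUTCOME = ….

  [0] addr=0x8d blk=8 s=0: MISS | VC []
  [1] addr=0x8b blk=8 s=0: L1-HIT | VC []
  [2] addr=0x84 blk=8 s=0: L1-HIT | VC []
  [3] addr=0x1df blk=29 s=1: MISS | VC []
  [4] addr=0x88 blk=8 s=0: L1-HIT | VC []
  [5] addr=0x57 blk=5 s=1: MISS | VC [29]
  [6] addr=0x14f blk=20 s=0: MISS | VC [29, 8]
  [7] addr=0x8c blk=8 s=0: VC-HIT | VC [29, 20]
  [8] addr=0x143 blk=20 s=0: VC-HIT | VC [29, 8]
  [9] addr=0x84 blk=8 s=0: VC-HIT | VC [29, 20]
  [10] addr=0x83 blk=8 s=0: L1-HIT | VC [29, 20]
  [11] addr=0x84 blk=8 s=0: L1-HIT | VC [29, 20]
  [12] addr=0x81 blk=8 s=0: L1-HIT | VC [29, 20]
  [13] addr=0x88 blk=8 s=0: L1-HIT | VC [29, 20]

OUTCOME = L1-HIT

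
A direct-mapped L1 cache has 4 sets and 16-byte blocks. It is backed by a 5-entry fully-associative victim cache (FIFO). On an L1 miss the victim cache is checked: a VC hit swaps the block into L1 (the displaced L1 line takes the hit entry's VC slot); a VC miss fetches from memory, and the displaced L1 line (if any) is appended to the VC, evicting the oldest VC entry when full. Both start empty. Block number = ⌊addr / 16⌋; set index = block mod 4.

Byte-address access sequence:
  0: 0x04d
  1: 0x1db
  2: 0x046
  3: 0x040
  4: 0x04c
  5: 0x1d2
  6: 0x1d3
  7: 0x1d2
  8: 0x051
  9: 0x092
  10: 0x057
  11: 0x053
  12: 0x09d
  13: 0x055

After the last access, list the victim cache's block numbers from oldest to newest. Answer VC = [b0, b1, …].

VC = [29, 9]

0: 0x4d (blk 4, set 0) → MISS  vc=[]
1: 0x1db (blk 29, set 1) → MISS  vc=[]
2: 0x46 (blk 4, set 0) → L1-HIT  vc=[]
3: 0x40 (blk 4, set 0) → L1-HIT  vc=[]
4: 0x4c (blk 4, set 0) → L1-HIT  vc=[]
5: 0x1d2 (blk 29, set 1) → L1-HIT  vc=[]
6: 0x1d3 (blk 29, set 1) → L1-HIT  vc=[]
7: 0x1d2 (blk 29, set 1) → L1-HIT  vc=[]
8: 0x51 (blk 5, set 1) → MISS  vc=[29]
9: 0x92 (blk 9, set 1) → MISS  vc=[29, 5]
10: 0x57 (blk 5, set 1) → VC-HIT  vc=[29, 9]
11: 0x53 (blk 5, set 1) → L1-HIT  vc=[29, 9]
12: 0x9d (blk 9, set 1) → VC-HIT  vc=[29, 5]
13: 0x55 (blk 5, set 1) → VC-HIT  vc=[29, 9]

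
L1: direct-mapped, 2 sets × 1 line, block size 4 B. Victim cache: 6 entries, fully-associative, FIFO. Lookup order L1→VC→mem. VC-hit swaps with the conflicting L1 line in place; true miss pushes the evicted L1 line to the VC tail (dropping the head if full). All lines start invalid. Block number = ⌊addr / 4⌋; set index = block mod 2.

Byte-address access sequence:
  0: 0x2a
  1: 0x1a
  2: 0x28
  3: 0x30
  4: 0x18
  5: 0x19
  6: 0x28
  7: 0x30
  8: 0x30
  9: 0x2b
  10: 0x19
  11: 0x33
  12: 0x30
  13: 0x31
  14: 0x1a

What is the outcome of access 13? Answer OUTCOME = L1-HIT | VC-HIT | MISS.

0: 0x2a (blk 10, set 0) → MISS  vc=[]
1: 0x1a (blk 6, set 0) → MISS  vc=[10]
2: 0x28 (blk 10, set 0) → VC-HIT  vc=[6]
3: 0x30 (blk 12, set 0) → MISS  vc=[6, 10]
4: 0x18 (blk 6, set 0) → VC-HIT  vc=[12, 10]
5: 0x19 (blk 6, set 0) → L1-HIT  vc=[12, 10]
6: 0x28 (blk 10, set 0) → VC-HIT  vc=[12, 6]
7: 0x30 (blk 12, set 0) → VC-HIT  vc=[10, 6]
8: 0x30 (blk 12, set 0) → L1-HIT  vc=[10, 6]
9: 0x2b (blk 10, set 0) → VC-HIT  vc=[12, 6]
10: 0x19 (blk 6, set 0) → VC-HIT  vc=[12, 10]
11: 0x33 (blk 12, set 0) → VC-HIT  vc=[6, 10]
12: 0x30 (blk 12, set 0) → L1-HIT  vc=[6, 10]
13: 0x31 (blk 12, set 0) → L1-HIT  vc=[6, 10]
14: 0x1a (blk 6, set 0) → VC-HIT  vc=[12, 10]

OUTCOME = L1-HIT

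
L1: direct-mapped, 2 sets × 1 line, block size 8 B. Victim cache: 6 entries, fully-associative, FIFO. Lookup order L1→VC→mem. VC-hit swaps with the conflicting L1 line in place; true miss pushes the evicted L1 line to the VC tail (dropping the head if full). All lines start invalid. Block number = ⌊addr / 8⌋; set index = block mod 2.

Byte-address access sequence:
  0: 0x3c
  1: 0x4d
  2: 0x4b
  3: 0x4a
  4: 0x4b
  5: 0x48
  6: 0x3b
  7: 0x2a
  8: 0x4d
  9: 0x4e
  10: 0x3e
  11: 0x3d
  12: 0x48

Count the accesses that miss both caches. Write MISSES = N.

#0 0x3c→b7/s1 MISS; vc=[]
#1 0x4d→b9/s1 MISS; vc=[7]
#2 0x4b→b9/s1 L1-HIT; vc=[7]
#3 0x4a→b9/s1 L1-HIT; vc=[7]
#4 0x4b→b9/s1 L1-HIT; vc=[7]
#5 0x48→b9/s1 L1-HIT; vc=[7]
#6 0x3b→b7/s1 VC-HIT; vc=[9]
#7 0x2a→b5/s1 MISS; vc=[9,7]
#8 0x4d→b9/s1 VC-HIT; vc=[5,7]
#9 0x4e→b9/s1 L1-HIT; vc=[5,7]
#10 0x3e→b7/s1 VC-HIT; vc=[5,9]
#11 0x3d→b7/s1 L1-HIT; vc=[5,9]
#12 0x48→b9/s1 VC-HIT; vc=[5,7]

MISSES = 3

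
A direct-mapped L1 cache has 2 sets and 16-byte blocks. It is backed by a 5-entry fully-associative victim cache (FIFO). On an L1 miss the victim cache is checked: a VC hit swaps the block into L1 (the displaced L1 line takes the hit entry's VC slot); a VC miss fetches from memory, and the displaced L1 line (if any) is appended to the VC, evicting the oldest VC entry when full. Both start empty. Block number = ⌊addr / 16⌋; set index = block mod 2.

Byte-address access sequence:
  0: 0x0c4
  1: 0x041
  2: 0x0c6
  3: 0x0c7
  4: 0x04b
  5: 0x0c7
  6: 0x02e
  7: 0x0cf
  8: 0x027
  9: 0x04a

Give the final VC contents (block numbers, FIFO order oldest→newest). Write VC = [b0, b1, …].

VC = [2, 12]

#0 0xc4→b12/s0 MISS; vc=[]
#1 0x41→b4/s0 MISS; vc=[12]
#2 0xc6→b12/s0 VC-HIT; vc=[4]
#3 0xc7→b12/s0 L1-HIT; vc=[4]
#4 0x4b→b4/s0 VC-HIT; vc=[12]
#5 0xc7→b12/s0 VC-HIT; vc=[4]
#6 0x2e→b2/s0 MISS; vc=[4,12]
#7 0xcf→b12/s0 VC-HIT; vc=[4,2]
#8 0x27→b2/s0 VC-HIT; vc=[4,12]
#9 0x4a→b4/s0 VC-HIT; vc=[2,12]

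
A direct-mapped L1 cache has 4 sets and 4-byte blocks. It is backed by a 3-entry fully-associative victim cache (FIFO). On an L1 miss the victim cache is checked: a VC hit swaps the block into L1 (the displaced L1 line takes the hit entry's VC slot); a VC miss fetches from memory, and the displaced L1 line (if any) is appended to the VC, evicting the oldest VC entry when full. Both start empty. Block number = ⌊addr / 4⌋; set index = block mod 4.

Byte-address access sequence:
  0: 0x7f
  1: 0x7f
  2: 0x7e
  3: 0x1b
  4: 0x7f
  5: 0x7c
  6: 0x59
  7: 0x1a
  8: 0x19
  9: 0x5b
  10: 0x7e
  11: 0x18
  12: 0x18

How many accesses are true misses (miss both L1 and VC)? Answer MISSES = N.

0: 0x7f (blk 31, set 3) → MISS  vc=[]
1: 0x7f (blk 31, set 3) → L1-HIT  vc=[]
2: 0x7e (blk 31, set 3) → L1-HIT  vc=[]
3: 0x1b (blk 6, set 2) → MISS  vc=[]
4: 0x7f (blk 31, set 3) → L1-HIT  vc=[]
5: 0x7c (blk 31, set 3) → L1-HIT  vc=[]
6: 0x59 (blk 22, set 2) → MISS  vc=[6]
7: 0x1a (blk 6, set 2) → VC-HIT  vc=[22]
8: 0x19 (blk 6, set 2) → L1-HIT  vc=[22]
9: 0x5b (blk 22, set 2) → VC-HIT  vc=[6]
10: 0x7e (blk 31, set 3) → L1-HIT  vc=[6]
11: 0x18 (blk 6, set 2) → VC-HIT  vc=[22]
12: 0x18 (blk 6, set 2) → L1-HIT  vc=[22]

MISSES = 3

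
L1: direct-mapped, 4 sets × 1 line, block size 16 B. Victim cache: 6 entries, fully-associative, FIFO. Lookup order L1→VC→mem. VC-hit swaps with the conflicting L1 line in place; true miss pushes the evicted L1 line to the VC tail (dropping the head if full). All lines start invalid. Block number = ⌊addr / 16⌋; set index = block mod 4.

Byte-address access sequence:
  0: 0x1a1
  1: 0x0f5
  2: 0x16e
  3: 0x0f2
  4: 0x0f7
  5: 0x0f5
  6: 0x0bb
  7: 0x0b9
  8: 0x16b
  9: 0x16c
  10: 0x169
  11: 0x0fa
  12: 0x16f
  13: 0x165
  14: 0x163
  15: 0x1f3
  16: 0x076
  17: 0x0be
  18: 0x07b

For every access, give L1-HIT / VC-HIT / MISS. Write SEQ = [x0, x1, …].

SEQ = [MISS, MISS, MISS, L1-HIT, L1-HIT, L1-HIT, MISS, L1-HIT, L1-HIT, L1-HIT, L1-HIT, VC-HIT, L1-HIT, L1-HIT, L1-HIT, MISS, MISS, VC-HIT, VC-HIT]

#0 0x1a1→b26/s2 MISS; vc=[]
#1 0xf5→b15/s3 MISS; vc=[]
#2 0x16e→b22/s2 MISS; vc=[26]
#3 0xf2→b15/s3 L1-HIT; vc=[26]
#4 0xf7→b15/s3 L1-HIT; vc=[26]
#5 0xf5→b15/s3 L1-HIT; vc=[26]
#6 0xbb→b11/s3 MISS; vc=[26,15]
#7 0xb9→b11/s3 L1-HIT; vc=[26,15]
#8 0x16b→b22/s2 L1-HIT; vc=[26,15]
#9 0x16c→b22/s2 L1-HIT; vc=[26,15]
#10 0x169→b22/s2 L1-HIT; vc=[26,15]
#11 0xfa→b15/s3 VC-HIT; vc=[26,11]
#12 0x16f→b22/s2 L1-HIT; vc=[26,11]
#13 0x165→b22/s2 L1-HIT; vc=[26,11]
#14 0x163→b22/s2 L1-HIT; vc=[26,11]
#15 0x1f3→b31/s3 MISS; vc=[26,11,15]
#16 0x76→b7/s3 MISS; vc=[26,11,15,31]
#17 0xbe→b11/s3 VC-HIT; vc=[26,7,15,31]
#18 0x7b→b7/s3 VC-HIT; vc=[26,11,15,31]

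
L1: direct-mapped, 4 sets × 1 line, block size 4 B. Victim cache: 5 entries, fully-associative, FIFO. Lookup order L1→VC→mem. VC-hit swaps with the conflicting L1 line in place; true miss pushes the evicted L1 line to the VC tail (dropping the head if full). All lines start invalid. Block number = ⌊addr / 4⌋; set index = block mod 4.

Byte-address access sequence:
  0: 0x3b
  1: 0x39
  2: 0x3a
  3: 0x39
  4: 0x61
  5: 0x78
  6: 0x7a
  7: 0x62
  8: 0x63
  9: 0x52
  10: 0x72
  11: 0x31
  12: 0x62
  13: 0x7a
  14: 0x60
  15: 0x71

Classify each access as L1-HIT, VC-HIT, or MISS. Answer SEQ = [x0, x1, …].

#0 0x3b→b14/s2 MISS; vc=[]
#1 0x39→b14/s2 L1-HIT; vc=[]
#2 0x3a→b14/s2 L1-HIT; vc=[]
#3 0x39→b14/s2 L1-HIT; vc=[]
#4 0x61→b24/s0 MISS; vc=[]
#5 0x78→b30/s2 MISS; vc=[14]
#6 0x7a→b30/s2 L1-HIT; vc=[14]
#7 0x62→b24/s0 L1-HIT; vc=[14]
#8 0x63→b24/s0 L1-HIT; vc=[14]
#9 0x52→b20/s0 MISS; vc=[14,24]
#10 0x72→b28/s0 MISS; vc=[14,24,20]
#11 0x31→b12/s0 MISS; vc=[14,24,20,28]
#12 0x62→b24/s0 VC-HIT; vc=[14,12,20,28]
#13 0x7a→b30/s2 L1-HIT; vc=[14,12,20,28]
#14 0x60→b24/s0 L1-HIT; vc=[14,12,20,28]
#15 0x71→b28/s0 VC-HIT; vc=[14,12,20,24]

SEQ = [MISS, L1-HIT, L1-HIT, L1-HIT, MISS, MISS, L1-HIT, L1-HIT, L1-HIT, MISS, MISS, MISS, VC-HIT, L1-HIT, L1-HIT, VC-HIT]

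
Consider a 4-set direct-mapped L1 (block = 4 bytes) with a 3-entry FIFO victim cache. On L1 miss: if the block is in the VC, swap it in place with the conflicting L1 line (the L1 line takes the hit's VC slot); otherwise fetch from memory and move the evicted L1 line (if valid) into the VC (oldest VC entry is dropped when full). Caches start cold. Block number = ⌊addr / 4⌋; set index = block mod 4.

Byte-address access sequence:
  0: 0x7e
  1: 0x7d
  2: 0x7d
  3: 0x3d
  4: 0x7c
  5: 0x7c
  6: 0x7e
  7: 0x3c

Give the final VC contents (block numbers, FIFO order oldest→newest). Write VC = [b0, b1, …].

#0 0x7e→b31/s3 MISS; vc=[]
#1 0x7d→b31/s3 L1-HIT; vc=[]
#2 0x7d→b31/s3 L1-HIT; vc=[]
#3 0x3d→b15/s3 MISS; vc=[31]
#4 0x7c→b31/s3 VC-HIT; vc=[15]
#5 0x7c→b31/s3 L1-HIT; vc=[15]
#6 0x7e→b31/s3 L1-HIT; vc=[15]
#7 0x3c→b15/s3 VC-HIT; vc=[31]

VC = [31]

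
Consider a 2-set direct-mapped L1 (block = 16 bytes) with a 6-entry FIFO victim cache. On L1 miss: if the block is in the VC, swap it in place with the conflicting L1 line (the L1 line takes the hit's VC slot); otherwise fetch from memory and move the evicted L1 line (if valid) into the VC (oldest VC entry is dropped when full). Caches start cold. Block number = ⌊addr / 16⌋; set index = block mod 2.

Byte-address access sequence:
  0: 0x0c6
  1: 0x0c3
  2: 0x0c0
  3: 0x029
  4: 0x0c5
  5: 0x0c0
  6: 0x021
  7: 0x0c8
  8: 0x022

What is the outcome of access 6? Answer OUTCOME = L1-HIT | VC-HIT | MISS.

OUTCOME = VC-HIT

0: 0xc6 (blk 12, set 0) → MISS  vc=[]
1: 0xc3 (blk 12, set 0) → L1-HIT  vc=[]
2: 0xc0 (blk 12, set 0) → L1-HIT  vc=[]
3: 0x29 (blk 2, set 0) → MISS  vc=[12]
4: 0xc5 (blk 12, set 0) → VC-HIT  vc=[2]
5: 0xc0 (blk 12, set 0) → L1-HIT  vc=[2]
6: 0x21 (blk 2, set 0) → VC-HIT  vc=[12]
7: 0xc8 (blk 12, set 0) → VC-HIT  vc=[2]
8: 0x22 (blk 2, set 0) → VC-HIT  vc=[12]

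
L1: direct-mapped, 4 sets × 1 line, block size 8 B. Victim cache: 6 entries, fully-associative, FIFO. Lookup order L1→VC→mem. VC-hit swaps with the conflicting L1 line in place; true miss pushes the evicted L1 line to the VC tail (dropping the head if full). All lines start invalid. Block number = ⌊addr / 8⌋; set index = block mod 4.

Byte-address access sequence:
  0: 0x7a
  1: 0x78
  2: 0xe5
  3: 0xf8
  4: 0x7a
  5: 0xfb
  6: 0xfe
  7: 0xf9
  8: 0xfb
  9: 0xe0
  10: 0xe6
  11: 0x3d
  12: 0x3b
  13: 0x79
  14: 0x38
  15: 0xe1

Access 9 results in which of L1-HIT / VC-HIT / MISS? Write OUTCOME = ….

OUTCOME = L1-HIT

  [0] addr=0x7a blk=15 s=3: MISS | VC []
  [1] addr=0x78 blk=15 s=3: L1-HIT | VC []
  [2] addr=0xe5 blk=28 s=0: MISS | VC []
  [3] addr=0xf8 blk=31 s=3: MISS | VC [15]
  [4] addr=0x7a blk=15 s=3: VC-HIT | VC [31]
  [5] addr=0xfb blk=31 s=3: VC-HIT | VC [15]
  [6] addr=0xfe blk=31 s=3: L1-HIT | VC [15]
  [7] addr=0xf9 blk=31 s=3: L1-HIT | VC [15]
  [8] addr=0xfb blk=31 s=3: L1-HIT | VC [15]
  [9] addr=0xe0 blk=28 s=0: L1-HIT | VC [15]
  [10] addr=0xe6 blk=28 s=0: L1-HIT | VC [15]
  [11] addr=0x3d blk=7 s=3: MISS | VC [15, 31]
  [12] addr=0x3b blk=7 s=3: L1-HIT | VC [15, 31]
  [13] addr=0x79 blk=15 s=3: VC-HIT | VC [7, 31]
  [14] addr=0x38 blk=7 s=3: VC-HIT | VC [15, 31]
  [15] addr=0xe1 blk=28 s=0: L1-HIT | VC [15, 31]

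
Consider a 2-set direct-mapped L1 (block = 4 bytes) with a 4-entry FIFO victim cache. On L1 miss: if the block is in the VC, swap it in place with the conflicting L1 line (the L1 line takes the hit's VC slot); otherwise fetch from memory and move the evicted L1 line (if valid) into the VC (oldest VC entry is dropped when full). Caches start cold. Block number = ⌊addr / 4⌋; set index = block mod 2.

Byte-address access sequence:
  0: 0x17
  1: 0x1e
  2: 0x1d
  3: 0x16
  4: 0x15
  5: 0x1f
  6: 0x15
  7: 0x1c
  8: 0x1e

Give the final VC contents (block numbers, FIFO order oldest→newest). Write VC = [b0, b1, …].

  [0] addr=0x17 blk=5 s=1: MISS | VC []
  [1] addr=0x1e blk=7 s=1: MISS | VC [5]
  [2] addr=0x1d blk=7 s=1: L1-HIT | VC [5]
  [3] addr=0x16 blk=5 s=1: VC-HIT | VC [7]
  [4] addr=0x15 blk=5 s=1: L1-HIT | VC [7]
  [5] addr=0x1f blk=7 s=1: VC-HIT | VC [5]
  [6] addr=0x15 blk=5 s=1: VC-HIT | VC [7]
  [7] addr=0x1c blk=7 s=1: VC-HIT | VC [5]
  [8] addr=0x1e blk=7 s=1: L1-HIT | VC [5]

VC = [5]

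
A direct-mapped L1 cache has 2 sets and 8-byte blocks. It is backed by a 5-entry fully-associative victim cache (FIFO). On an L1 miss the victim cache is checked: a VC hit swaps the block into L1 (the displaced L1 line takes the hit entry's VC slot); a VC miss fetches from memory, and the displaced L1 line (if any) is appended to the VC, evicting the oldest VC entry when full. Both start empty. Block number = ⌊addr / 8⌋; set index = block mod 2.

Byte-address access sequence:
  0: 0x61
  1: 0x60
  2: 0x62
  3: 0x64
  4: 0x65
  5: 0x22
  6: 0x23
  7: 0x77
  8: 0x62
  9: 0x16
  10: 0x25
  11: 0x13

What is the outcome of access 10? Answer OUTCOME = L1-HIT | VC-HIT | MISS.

OUTCOME = VC-HIT

  [0] addr=0x61 blk=12 s=0: MISS | VC []
  [1] addr=0x60 blk=12 s=0: L1-HIT | VC []
  [2] addr=0x62 blk=12 s=0: L1-HIT | VC []
  [3] addr=0x64 blk=12 s=0: L1-HIT | VC []
  [4] addr=0x65 blk=12 s=0: L1-HIT | VC []
  [5] addr=0x22 blk=4 s=0: MISS | VC [12]
  [6] addr=0x23 blk=4 s=0: L1-HIT | VC [12]
  [7] addr=0x77 blk=14 s=0: MISS | VC [12, 4]
  [8] addr=0x62 blk=12 s=0: VC-HIT | VC [14, 4]
  [9] addr=0x16 blk=2 s=0: MISS | VC [14, 4, 12]
  [10] addr=0x25 blk=4 s=0: VC-HIT | VC [14, 2, 12]
  [11] addr=0x13 blk=2 s=0: VC-HIT | VC [14, 4, 12]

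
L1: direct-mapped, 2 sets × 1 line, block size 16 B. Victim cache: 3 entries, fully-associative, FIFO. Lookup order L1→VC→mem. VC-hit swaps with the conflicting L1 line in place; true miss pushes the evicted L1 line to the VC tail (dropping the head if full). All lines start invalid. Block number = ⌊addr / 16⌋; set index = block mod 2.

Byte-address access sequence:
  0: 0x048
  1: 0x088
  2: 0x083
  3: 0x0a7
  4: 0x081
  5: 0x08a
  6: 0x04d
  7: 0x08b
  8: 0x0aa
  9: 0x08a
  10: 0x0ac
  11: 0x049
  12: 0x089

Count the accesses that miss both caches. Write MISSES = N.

0: 0x48 (blk 4, set 0) → MISS  vc=[]
1: 0x88 (blk 8, set 0) → MISS  vc=[4]
2: 0x83 (blk 8, set 0) → L1-HIT  vc=[4]
3: 0xa7 (blk 10, set 0) → MISS  vc=[4, 8]
4: 0x81 (blk 8, set 0) → VC-HIT  vc=[4, 10]
5: 0x8a (blk 8, set 0) → L1-HIT  vc=[4, 10]
6: 0x4d (blk 4, set 0) → VC-HIT  vc=[8, 10]
7: 0x8b (blk 8, set 0) → VC-HIT  vc=[4, 10]
8: 0xaa (blk 10, set 0) → VC-HIT  vc=[4, 8]
9: 0x8a (blk 8, set 0) → VC-HIT  vc=[4, 10]
10: 0xac (blk 10, set 0) → VC-HIT  vc=[4, 8]
11: 0x49 (blk 4, set 0) → VC-HIT  vc=[10, 8]
12: 0x89 (blk 8, set 0) → VC-HIT  vc=[10, 4]

MISSES = 3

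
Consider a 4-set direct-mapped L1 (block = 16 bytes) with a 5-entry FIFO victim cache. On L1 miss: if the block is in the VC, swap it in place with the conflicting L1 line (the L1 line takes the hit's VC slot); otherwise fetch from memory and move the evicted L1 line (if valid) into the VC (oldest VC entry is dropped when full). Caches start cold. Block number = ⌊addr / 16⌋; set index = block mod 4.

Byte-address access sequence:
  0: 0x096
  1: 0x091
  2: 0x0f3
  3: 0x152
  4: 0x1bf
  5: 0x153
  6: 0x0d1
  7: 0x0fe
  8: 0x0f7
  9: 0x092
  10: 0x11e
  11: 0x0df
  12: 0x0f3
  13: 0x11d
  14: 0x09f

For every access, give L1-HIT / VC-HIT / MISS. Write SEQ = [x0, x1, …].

  [0] addr=0x96 blk=9 s=1: MISS | VC []
  [1] addr=0x91 blk=9 s=1: L1-HIT | VC []
  [2] addr=0xf3 blk=15 s=3: MISS | VC []
  [3] addr=0x152 blk=21 s=1: MISS | VC [9]
  [4] addr=0x1bf blk=27 s=3: MISS | VC [9, 15]
  [5] addr=0x153 blk=21 s=1: L1-HIT | VC [9, 15]
  [6] addr=0xd1 blk=13 s=1: MISS | VC [9, 15, 21]
  [7] addr=0xfe blk=15 s=3: VC-HIT | VC [9, 27, 21]
  [8] addr=0xf7 blk=15 s=3: L1-HIT | VC [9, 27, 21]
  [9] addr=0x92 blk=9 s=1: VC-HIT | VC [13, 27, 21]
  [10] addr=0x11e blk=17 s=1: MISS | VC [13, 27, 21, 9]
  [11] addr=0xdf blk=13 s=1: VC-HIT | VC [17, 27, 21, 9]
  [12] addr=0xf3 blk=15 s=3: L1-HIT | VC [17, 27, 21, 9]
  [13] addr=0x11d blk=17 s=1: VC-HIT | VC [13, 27, 21, 9]
  [14] addr=0x9f blk=9 s=1: VC-HIT | VC [13, 27, 21, 17]

SEQ = [MISS, L1-HIT, MISS, MISS, MISS, L1-HIT, MISS, VC-HIT, L1-HIT, VC-HIT, MISS, VC-HIT, L1-HIT, VC-HIT, VC-HIT]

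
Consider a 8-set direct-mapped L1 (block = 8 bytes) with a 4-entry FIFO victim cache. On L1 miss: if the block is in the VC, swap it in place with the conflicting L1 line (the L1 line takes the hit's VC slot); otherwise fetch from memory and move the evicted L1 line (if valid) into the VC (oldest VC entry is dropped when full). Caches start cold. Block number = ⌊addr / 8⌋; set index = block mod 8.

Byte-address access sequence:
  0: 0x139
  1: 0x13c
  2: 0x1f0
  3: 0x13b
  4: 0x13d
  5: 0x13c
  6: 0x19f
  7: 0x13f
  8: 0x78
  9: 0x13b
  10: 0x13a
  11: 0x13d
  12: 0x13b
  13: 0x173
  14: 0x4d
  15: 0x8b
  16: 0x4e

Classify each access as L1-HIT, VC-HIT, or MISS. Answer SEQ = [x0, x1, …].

SEQ = [MISS, L1-HIT, MISS, L1-HIT, L1-HIT, L1-HIT, MISS, L1-HIT, MISS, VC-HIT, L1-HIT, L1-HIT, L1-HIT, MISS, MISS, MISS, VC-HIT]

#0 0x139→b39/s7 MISS; vc=[]
#1 0x13c→b39/s7 L1-HIT; vc=[]
#2 0x1f0→b62/s6 MISS; vc=[]
#3 0x13b→b39/s7 L1-HIT; vc=[]
#4 0x13d→b39/s7 L1-HIT; vc=[]
#5 0x13c→b39/s7 L1-HIT; vc=[]
#6 0x19f→b51/s3 MISS; vc=[]
#7 0x13f→b39/s7 L1-HIT; vc=[]
#8 0x78→b15/s7 MISS; vc=[39]
#9 0x13b→b39/s7 VC-HIT; vc=[15]
#10 0x13a→b39/s7 L1-HIT; vc=[15]
#11 0x13d→b39/s7 L1-HIT; vc=[15]
#12 0x13b→b39/s7 L1-HIT; vc=[15]
#13 0x173→b46/s6 MISS; vc=[15,62]
#14 0x4d→b9/s1 MISS; vc=[15,62]
#15 0x8b→b17/s1 MISS; vc=[15,62,9]
#16 0x4e→b9/s1 VC-HIT; vc=[15,62,17]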